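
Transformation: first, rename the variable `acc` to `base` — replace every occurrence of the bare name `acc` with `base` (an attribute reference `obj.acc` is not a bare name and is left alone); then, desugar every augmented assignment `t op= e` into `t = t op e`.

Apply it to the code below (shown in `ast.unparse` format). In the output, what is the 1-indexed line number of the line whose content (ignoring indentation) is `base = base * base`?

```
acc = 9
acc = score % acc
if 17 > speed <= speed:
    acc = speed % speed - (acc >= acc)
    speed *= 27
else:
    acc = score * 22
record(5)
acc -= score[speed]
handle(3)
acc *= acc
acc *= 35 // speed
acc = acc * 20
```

Transformed code:
base = 9
base = score % base
if 17 > speed <= speed:
    base = speed % speed - (base >= base)
    speed = speed * 27
else:
    base = score * 22
record(5)
base = base - score[speed]
handle(3)
base = base * base
base = base * (35 // speed)
base = base * 20

11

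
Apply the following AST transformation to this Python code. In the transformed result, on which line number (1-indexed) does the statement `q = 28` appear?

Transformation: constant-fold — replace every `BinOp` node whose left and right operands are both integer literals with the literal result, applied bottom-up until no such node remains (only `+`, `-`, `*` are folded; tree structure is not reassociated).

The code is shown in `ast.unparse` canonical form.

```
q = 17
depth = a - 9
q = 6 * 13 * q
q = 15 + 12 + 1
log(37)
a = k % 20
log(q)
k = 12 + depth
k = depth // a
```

Transformed code:
q = 17
depth = a - 9
q = 78 * q
q = 28
log(37)
a = k % 20
log(q)
k = 12 + depth
k = depth // a

4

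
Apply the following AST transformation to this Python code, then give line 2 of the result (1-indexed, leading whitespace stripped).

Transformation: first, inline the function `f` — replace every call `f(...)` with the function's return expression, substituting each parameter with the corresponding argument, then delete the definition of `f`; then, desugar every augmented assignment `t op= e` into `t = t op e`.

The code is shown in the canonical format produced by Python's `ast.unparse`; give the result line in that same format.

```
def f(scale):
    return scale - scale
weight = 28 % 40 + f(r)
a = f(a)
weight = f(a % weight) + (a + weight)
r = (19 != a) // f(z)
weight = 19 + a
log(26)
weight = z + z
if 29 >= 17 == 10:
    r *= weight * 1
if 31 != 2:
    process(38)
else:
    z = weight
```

a = a - a

Transformed code:
weight = 28 % 40 + (r - r)
a = a - a
weight = a % weight - a % weight + (a + weight)
r = (19 != a) // (z - z)
weight = 19 + a
log(26)
weight = z + z
if 29 >= 17 == 10:
    r = r * (weight * 1)
if 31 != 2:
    process(38)
else:
    z = weight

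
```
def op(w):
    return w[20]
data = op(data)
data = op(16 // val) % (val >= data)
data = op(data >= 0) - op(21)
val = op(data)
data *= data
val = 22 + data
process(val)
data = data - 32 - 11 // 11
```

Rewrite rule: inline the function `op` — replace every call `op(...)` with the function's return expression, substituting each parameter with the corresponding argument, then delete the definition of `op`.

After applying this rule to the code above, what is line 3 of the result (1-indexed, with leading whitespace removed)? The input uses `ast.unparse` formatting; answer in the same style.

Transformed code:
data = data[20]
data = (16 // val)[20] % (val >= data)
data = (data >= 0)[20] - 21[20]
val = data[20]
data *= data
val = 22 + data
process(val)
data = data - 32 - 11 // 11

data = (data >= 0)[20] - 21[20]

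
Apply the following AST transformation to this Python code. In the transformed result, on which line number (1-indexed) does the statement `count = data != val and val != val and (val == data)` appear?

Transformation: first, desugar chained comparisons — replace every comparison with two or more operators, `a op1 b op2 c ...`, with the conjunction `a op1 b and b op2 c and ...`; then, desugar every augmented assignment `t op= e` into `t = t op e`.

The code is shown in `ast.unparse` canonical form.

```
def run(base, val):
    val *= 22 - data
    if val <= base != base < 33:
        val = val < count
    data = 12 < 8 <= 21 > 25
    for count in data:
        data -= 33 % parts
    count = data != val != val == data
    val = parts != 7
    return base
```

Transformed code:
def run(base, val):
    val = val * (22 - data)
    if val <= base and base != base and (base < 33):
        val = val < count
    data = 12 < 8 and 8 <= 21 and (21 > 25)
    for count in data:
        data = data - 33 % parts
    count = data != val and val != val and (val == data)
    val = parts != 7
    return base

8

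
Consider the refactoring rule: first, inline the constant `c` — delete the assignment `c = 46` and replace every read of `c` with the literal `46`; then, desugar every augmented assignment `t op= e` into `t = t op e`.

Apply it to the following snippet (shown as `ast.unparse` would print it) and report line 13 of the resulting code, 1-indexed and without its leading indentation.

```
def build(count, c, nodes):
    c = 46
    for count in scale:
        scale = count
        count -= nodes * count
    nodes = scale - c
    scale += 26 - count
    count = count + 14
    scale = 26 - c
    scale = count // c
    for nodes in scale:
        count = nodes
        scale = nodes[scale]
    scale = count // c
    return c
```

scale = count // 46

Transformed code:
def build(count, c, nodes):
    for count in scale:
        scale = count
        count = count - nodes * count
    nodes = scale - 46
    scale = scale + (26 - count)
    count = count + 14
    scale = 26 - 46
    scale = count // 46
    for nodes in scale:
        count = nodes
        scale = nodes[scale]
    scale = count // 46
    return 46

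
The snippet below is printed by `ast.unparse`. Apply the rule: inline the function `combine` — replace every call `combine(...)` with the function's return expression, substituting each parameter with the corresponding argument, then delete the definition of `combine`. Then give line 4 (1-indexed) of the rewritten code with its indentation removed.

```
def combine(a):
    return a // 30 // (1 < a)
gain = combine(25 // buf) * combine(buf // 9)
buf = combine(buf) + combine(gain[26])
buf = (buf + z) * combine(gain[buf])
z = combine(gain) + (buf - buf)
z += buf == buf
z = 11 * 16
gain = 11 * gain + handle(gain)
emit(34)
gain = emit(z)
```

z = gain // 30 // (1 < gain) + (buf - buf)

Transformed code:
gain = 25 // buf // 30 // (1 < 25 // buf) * (buf // 9 // 30 // (1 < buf // 9))
buf = buf // 30 // (1 < buf) + gain[26] // 30 // (1 < gain[26])
buf = (buf + z) * (gain[buf] // 30 // (1 < gain[buf]))
z = gain // 30 // (1 < gain) + (buf - buf)
z += buf == buf
z = 11 * 16
gain = 11 * gain + handle(gain)
emit(34)
gain = emit(z)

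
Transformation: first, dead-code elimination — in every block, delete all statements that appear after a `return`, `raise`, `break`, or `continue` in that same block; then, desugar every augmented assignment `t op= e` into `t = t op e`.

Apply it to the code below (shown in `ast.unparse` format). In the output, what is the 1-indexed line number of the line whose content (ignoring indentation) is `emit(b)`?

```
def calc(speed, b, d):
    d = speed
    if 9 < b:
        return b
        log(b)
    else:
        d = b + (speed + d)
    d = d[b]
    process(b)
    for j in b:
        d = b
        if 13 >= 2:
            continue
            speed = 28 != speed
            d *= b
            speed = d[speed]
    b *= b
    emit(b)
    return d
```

14

Transformed code:
def calc(speed, b, d):
    d = speed
    if 9 < b:
        return b
    else:
        d = b + (speed + d)
    d = d[b]
    process(b)
    for j in b:
        d = b
        if 13 >= 2:
            continue
    b = b * b
    emit(b)
    return d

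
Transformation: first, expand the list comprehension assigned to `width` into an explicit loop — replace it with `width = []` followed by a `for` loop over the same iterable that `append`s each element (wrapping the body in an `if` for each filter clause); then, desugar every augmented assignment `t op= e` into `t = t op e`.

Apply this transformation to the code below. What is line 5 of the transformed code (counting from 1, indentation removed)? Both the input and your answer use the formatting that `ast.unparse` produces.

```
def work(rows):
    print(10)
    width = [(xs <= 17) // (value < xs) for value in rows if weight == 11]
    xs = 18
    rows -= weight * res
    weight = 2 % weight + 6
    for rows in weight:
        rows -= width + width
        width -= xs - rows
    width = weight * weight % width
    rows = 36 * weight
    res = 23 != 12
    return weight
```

if weight == 11:

Transformed code:
def work(rows):
    print(10)
    width = []
    for value in rows:
        if weight == 11:
            width.append((xs <= 17) // (value < xs))
    xs = 18
    rows = rows - weight * res
    weight = 2 % weight + 6
    for rows in weight:
        rows = rows - (width + width)
        width = width - (xs - rows)
    width = weight * weight % width
    rows = 36 * weight
    res = 23 != 12
    return weight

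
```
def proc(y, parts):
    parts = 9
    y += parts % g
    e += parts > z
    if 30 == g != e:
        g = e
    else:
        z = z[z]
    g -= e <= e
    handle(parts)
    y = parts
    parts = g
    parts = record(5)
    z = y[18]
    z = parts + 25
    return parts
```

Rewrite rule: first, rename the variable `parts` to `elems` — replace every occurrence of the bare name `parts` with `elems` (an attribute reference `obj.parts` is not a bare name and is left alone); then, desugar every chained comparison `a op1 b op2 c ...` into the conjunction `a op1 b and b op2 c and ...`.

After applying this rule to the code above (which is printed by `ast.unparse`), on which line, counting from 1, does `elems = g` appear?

Transformed code:
def proc(y, elems):
    elems = 9
    y += elems % g
    e += elems > z
    if 30 == g and g != e:
        g = e
    else:
        z = z[z]
    g -= e <= e
    handle(elems)
    y = elems
    elems = g
    elems = record(5)
    z = y[18]
    z = elems + 25
    return elems

12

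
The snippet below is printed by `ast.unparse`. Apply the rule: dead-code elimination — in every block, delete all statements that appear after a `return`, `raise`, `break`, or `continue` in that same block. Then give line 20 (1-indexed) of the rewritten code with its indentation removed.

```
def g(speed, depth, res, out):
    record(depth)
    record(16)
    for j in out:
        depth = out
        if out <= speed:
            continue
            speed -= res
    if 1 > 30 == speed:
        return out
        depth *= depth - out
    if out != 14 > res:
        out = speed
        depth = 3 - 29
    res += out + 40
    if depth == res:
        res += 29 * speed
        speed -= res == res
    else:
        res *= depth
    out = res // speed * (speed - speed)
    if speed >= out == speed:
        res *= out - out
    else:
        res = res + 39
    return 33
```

Transformed code:
def g(speed, depth, res, out):
    record(depth)
    record(16)
    for j in out:
        depth = out
        if out <= speed:
            continue
    if 1 > 30 == speed:
        return out
    if out != 14 > res:
        out = speed
        depth = 3 - 29
    res += out + 40
    if depth == res:
        res += 29 * speed
        speed -= res == res
    else:
        res *= depth
    out = res // speed * (speed - speed)
    if speed >= out == speed:
        res *= out - out
    else:
        res = res + 39
    return 33

if speed >= out == speed:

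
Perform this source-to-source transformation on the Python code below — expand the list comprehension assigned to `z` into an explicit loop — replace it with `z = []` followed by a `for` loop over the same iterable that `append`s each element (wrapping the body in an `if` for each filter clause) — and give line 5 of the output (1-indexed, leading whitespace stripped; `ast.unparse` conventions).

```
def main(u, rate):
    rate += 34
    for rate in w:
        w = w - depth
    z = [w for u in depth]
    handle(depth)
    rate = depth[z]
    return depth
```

z = []

Transformed code:
def main(u, rate):
    rate += 34
    for rate in w:
        w = w - depth
    z = []
    for u in depth:
        z.append(w)
    handle(depth)
    rate = depth[z]
    return depth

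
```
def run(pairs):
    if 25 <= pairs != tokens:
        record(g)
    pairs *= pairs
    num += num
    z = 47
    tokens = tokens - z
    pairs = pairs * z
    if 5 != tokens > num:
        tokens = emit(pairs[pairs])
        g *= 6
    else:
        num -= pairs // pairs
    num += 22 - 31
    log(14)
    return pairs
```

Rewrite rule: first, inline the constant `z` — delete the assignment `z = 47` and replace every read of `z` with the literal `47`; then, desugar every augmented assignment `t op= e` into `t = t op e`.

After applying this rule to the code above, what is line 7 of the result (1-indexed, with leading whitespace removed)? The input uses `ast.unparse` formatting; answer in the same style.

pairs = pairs * 47

Transformed code:
def run(pairs):
    if 25 <= pairs != tokens:
        record(g)
    pairs = pairs * pairs
    num = num + num
    tokens = tokens - 47
    pairs = pairs * 47
    if 5 != tokens > num:
        tokens = emit(pairs[pairs])
        g = g * 6
    else:
        num = num - pairs // pairs
    num = num + (22 - 31)
    log(14)
    return pairs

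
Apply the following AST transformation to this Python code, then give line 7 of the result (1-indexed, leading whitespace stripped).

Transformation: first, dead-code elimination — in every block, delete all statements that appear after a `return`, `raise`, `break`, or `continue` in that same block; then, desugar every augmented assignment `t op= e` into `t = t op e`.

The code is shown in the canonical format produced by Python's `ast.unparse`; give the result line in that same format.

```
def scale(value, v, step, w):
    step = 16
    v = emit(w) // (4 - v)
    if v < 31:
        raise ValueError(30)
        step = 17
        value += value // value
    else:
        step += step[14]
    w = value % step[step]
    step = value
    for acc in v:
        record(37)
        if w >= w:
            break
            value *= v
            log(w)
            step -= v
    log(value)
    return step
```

Transformed code:
def scale(value, v, step, w):
    step = 16
    v = emit(w) // (4 - v)
    if v < 31:
        raise ValueError(30)
    else:
        step = step + step[14]
    w = value % step[step]
    step = value
    for acc in v:
        record(37)
        if w >= w:
            break
    log(value)
    return step

step = step + step[14]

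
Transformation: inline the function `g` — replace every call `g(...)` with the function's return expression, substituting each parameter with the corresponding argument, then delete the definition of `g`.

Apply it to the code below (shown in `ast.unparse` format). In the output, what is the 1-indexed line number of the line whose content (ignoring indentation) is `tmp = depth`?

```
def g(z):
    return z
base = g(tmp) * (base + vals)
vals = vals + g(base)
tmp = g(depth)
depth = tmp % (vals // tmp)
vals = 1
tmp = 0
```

Transformed code:
base = tmp * (base + vals)
vals = vals + base
tmp = depth
depth = tmp % (vals // tmp)
vals = 1
tmp = 0

3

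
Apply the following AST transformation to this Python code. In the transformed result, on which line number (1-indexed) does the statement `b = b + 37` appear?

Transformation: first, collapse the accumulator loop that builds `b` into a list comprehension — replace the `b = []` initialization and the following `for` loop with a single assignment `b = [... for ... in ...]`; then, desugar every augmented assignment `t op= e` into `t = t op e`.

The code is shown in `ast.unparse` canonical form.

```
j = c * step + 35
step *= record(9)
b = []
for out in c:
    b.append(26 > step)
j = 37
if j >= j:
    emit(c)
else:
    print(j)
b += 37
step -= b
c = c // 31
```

9

Transformed code:
j = c * step + 35
step = step * record(9)
b = [26 > step for out in c]
j = 37
if j >= j:
    emit(c)
else:
    print(j)
b = b + 37
step = step - b
c = c // 31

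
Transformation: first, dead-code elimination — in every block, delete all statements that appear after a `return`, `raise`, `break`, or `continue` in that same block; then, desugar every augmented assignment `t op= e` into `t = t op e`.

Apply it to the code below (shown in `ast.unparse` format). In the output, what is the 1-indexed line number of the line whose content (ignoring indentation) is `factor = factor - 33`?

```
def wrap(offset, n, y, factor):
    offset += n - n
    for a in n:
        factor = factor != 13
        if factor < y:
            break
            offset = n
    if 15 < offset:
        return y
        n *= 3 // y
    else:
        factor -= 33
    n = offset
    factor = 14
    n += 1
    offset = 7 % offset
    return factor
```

Transformed code:
def wrap(offset, n, y, factor):
    offset = offset + (n - n)
    for a in n:
        factor = factor != 13
        if factor < y:
            break
    if 15 < offset:
        return y
    else:
        factor = factor - 33
    n = offset
    factor = 14
    n = n + 1
    offset = 7 % offset
    return factor

10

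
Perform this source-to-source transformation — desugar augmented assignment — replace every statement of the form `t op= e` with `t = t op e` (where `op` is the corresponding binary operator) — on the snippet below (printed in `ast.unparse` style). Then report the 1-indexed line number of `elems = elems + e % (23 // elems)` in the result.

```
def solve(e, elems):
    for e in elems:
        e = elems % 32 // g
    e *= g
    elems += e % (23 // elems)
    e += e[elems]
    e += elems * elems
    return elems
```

5

Transformed code:
def solve(e, elems):
    for e in elems:
        e = elems % 32 // g
    e = e * g
    elems = elems + e % (23 // elems)
    e = e + e[elems]
    e = e + elems * elems
    return elems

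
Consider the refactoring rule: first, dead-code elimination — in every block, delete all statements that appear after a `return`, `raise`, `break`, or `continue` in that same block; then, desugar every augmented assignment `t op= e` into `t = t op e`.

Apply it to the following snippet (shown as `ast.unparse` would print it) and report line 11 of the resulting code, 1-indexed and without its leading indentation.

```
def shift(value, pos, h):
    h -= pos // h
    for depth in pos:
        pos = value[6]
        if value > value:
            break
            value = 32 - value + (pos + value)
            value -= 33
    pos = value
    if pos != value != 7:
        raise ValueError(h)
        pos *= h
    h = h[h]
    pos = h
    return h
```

Transformed code:
def shift(value, pos, h):
    h = h - pos // h
    for depth in pos:
        pos = value[6]
        if value > value:
            break
    pos = value
    if pos != value != 7:
        raise ValueError(h)
    h = h[h]
    pos = h
    return h

pos = h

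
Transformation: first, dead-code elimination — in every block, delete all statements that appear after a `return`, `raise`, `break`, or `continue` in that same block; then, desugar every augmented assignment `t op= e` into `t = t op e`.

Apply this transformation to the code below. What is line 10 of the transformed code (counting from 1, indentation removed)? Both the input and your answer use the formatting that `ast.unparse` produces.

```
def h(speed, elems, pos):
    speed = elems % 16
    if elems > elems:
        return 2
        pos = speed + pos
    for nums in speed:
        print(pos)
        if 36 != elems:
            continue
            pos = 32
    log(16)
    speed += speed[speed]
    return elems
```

Transformed code:
def h(speed, elems, pos):
    speed = elems % 16
    if elems > elems:
        return 2
    for nums in speed:
        print(pos)
        if 36 != elems:
            continue
    log(16)
    speed = speed + speed[speed]
    return elems

speed = speed + speed[speed]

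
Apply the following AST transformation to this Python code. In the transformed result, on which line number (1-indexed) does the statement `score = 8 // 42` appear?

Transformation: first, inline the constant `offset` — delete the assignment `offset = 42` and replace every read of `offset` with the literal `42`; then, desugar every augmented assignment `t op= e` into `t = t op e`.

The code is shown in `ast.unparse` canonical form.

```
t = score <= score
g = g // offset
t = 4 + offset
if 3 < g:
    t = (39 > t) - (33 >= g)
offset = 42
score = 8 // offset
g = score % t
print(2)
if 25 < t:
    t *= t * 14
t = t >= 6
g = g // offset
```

6

Transformed code:
t = score <= score
g = g // 42
t = 4 + 42
if 3 < g:
    t = (39 > t) - (33 >= g)
score = 8 // 42
g = score % t
print(2)
if 25 < t:
    t = t * (t * 14)
t = t >= 6
g = g // 42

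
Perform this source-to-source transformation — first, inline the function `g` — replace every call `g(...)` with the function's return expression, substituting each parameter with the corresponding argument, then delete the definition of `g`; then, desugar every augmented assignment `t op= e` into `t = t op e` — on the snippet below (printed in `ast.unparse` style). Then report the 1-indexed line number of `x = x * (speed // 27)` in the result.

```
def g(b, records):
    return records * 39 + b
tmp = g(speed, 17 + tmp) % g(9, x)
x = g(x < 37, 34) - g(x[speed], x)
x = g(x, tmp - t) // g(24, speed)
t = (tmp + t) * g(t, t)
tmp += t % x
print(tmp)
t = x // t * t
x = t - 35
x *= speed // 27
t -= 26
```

9

Transformed code:
tmp = ((17 + tmp) * 39 + speed) % (x * 39 + 9)
x = 34 * 39 + (x < 37) - (x * 39 + x[speed])
x = ((tmp - t) * 39 + x) // (speed * 39 + 24)
t = (tmp + t) * (t * 39 + t)
tmp = tmp + t % x
print(tmp)
t = x // t * t
x = t - 35
x = x * (speed // 27)
t = t - 26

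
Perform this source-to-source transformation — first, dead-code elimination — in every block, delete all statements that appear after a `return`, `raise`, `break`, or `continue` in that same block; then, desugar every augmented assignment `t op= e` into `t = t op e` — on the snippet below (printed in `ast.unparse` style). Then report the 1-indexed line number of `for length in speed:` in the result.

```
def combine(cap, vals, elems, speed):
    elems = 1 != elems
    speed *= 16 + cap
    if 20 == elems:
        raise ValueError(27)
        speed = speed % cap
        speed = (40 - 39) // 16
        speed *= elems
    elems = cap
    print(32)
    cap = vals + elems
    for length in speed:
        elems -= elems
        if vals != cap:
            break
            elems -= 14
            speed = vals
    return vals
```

Transformed code:
def combine(cap, vals, elems, speed):
    elems = 1 != elems
    speed = speed * (16 + cap)
    if 20 == elems:
        raise ValueError(27)
    elems = cap
    print(32)
    cap = vals + elems
    for length in speed:
        elems = elems - elems
        if vals != cap:
            break
    return vals

9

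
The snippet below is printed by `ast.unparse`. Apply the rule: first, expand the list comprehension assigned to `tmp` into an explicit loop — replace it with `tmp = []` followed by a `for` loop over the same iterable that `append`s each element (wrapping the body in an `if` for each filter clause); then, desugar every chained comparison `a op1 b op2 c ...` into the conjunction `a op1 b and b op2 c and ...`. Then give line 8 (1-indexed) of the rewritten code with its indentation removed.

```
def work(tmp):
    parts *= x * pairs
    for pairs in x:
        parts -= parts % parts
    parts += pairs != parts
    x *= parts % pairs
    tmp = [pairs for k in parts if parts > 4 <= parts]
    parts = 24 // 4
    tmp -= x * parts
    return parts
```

for k in parts:

Transformed code:
def work(tmp):
    parts *= x * pairs
    for pairs in x:
        parts -= parts % parts
    parts += pairs != parts
    x *= parts % pairs
    tmp = []
    for k in parts:
        if parts > 4 and 4 <= parts:
            tmp.append(pairs)
    parts = 24 // 4
    tmp -= x * parts
    return parts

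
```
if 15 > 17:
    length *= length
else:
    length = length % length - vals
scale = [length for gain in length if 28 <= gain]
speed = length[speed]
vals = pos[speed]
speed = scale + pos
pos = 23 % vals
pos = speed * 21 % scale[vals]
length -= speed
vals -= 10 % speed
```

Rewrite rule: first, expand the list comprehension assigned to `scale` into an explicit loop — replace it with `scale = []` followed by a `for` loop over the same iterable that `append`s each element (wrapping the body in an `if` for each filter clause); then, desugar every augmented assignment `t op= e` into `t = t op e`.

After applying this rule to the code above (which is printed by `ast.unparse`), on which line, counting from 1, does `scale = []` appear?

Transformed code:
if 15 > 17:
    length = length * length
else:
    length = length % length - vals
scale = []
for gain in length:
    if 28 <= gain:
        scale.append(length)
speed = length[speed]
vals = pos[speed]
speed = scale + pos
pos = 23 % vals
pos = speed * 21 % scale[vals]
length = length - speed
vals = vals - 10 % speed

5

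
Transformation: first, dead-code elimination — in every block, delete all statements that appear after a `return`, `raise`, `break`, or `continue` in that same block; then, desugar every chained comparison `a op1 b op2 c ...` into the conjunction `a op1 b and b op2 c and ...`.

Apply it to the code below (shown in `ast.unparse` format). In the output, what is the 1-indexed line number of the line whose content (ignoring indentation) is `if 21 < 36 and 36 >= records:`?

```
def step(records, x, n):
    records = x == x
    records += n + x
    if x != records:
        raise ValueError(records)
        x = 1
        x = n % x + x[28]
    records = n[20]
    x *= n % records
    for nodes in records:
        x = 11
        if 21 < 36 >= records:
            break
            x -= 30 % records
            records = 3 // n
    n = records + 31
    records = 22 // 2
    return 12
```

10

Transformed code:
def step(records, x, n):
    records = x == x
    records += n + x
    if x != records:
        raise ValueError(records)
    records = n[20]
    x *= n % records
    for nodes in records:
        x = 11
        if 21 < 36 and 36 >= records:
            break
    n = records + 31
    records = 22 // 2
    return 12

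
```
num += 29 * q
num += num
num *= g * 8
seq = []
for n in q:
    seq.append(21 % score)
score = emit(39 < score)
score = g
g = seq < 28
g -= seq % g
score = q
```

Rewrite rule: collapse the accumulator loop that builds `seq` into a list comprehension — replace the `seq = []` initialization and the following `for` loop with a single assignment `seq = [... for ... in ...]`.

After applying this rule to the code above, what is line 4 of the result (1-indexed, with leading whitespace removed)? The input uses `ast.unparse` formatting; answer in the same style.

seq = [21 % score for n in q]

Transformed code:
num += 29 * q
num += num
num *= g * 8
seq = [21 % score for n in q]
score = emit(39 < score)
score = g
g = seq < 28
g -= seq % g
score = q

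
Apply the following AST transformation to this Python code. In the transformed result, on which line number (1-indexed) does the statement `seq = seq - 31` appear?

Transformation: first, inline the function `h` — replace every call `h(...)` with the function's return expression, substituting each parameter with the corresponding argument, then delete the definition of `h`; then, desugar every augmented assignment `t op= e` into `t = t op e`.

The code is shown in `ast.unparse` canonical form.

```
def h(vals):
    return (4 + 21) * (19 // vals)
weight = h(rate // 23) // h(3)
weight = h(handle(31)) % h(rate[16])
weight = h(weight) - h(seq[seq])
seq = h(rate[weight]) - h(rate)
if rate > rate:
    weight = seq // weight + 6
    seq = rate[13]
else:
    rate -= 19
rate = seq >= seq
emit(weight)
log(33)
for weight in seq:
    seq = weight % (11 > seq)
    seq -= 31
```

Transformed code:
weight = (4 + 21) * (19 // (rate // 23)) // ((4 + 21) * (19 // 3))
weight = (4 + 21) * (19 // handle(31)) % ((4 + 21) * (19 // rate[16]))
weight = (4 + 21) * (19 // weight) - (4 + 21) * (19 // seq[seq])
seq = (4 + 21) * (19 // rate[weight]) - (4 + 21) * (19 // rate)
if rate > rate:
    weight = seq // weight + 6
    seq = rate[13]
else:
    rate = rate - 19
rate = seq >= seq
emit(weight)
log(33)
for weight in seq:
    seq = weight % (11 > seq)
    seq = seq - 31

15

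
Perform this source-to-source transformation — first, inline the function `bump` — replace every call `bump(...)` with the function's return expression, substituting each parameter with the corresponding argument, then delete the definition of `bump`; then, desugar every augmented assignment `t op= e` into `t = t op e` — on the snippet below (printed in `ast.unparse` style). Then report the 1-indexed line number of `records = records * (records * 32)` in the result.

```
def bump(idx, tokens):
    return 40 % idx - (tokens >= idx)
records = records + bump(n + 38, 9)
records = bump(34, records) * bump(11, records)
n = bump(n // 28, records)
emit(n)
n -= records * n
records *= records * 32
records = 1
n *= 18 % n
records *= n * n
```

Transformed code:
records = records + (40 % (n + 38) - (9 >= n + 38))
records = (40 % 34 - (records >= 34)) * (40 % 11 - (records >= 11))
n = 40 % (n // 28) - (records >= n // 28)
emit(n)
n = n - records * n
records = records * (records * 32)
records = 1
n = n * (18 % n)
records = records * (n * n)

6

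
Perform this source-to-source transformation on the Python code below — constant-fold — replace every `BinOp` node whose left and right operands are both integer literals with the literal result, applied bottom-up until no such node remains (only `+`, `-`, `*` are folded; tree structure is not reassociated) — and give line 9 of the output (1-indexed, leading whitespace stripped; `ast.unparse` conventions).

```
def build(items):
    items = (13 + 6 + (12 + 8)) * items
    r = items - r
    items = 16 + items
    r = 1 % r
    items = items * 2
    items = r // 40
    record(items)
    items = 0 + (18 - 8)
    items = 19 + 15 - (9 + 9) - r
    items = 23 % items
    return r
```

items = 10

Transformed code:
def build(items):
    items = 39 * items
    r = items - r
    items = 16 + items
    r = 1 % r
    items = items * 2
    items = r // 40
    record(items)
    items = 10
    items = 16 - r
    items = 23 % items
    return r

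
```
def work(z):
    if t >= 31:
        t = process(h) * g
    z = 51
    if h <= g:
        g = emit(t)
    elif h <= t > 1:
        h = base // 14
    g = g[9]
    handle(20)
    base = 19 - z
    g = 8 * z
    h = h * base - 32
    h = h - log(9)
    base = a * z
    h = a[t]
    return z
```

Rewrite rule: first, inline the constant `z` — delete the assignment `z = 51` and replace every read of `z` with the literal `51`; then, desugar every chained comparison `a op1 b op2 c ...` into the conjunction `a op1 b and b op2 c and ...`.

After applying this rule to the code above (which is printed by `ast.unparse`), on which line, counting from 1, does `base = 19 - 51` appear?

10

Transformed code:
def work(z):
    if t >= 31:
        t = process(h) * g
    if h <= g:
        g = emit(t)
    elif h <= t and t > 1:
        h = base // 14
    g = g[9]
    handle(20)
    base = 19 - 51
    g = 8 * 51
    h = h * base - 32
    h = h - log(9)
    base = a * 51
    h = a[t]
    return 51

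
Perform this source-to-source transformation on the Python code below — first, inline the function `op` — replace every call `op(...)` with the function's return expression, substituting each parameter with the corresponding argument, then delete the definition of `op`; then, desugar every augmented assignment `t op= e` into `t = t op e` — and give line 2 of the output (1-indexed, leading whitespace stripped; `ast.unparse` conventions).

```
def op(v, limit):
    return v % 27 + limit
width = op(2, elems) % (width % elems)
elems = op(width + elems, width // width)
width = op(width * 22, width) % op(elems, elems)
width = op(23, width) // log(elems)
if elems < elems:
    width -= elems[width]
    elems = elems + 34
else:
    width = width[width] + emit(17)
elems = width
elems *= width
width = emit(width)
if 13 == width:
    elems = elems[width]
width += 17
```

Transformed code:
width = (2 % 27 + elems) % (width % elems)
elems = (width + elems) % 27 + width // width
width = (width * 22 % 27 + width) % (elems % 27 + elems)
width = (23 % 27 + width) // log(elems)
if elems < elems:
    width = width - elems[width]
    elems = elems + 34
else:
    width = width[width] + emit(17)
elems = width
elems = elems * width
width = emit(width)
if 13 == width:
    elems = elems[width]
width = width + 17

elems = (width + elems) % 27 + width // width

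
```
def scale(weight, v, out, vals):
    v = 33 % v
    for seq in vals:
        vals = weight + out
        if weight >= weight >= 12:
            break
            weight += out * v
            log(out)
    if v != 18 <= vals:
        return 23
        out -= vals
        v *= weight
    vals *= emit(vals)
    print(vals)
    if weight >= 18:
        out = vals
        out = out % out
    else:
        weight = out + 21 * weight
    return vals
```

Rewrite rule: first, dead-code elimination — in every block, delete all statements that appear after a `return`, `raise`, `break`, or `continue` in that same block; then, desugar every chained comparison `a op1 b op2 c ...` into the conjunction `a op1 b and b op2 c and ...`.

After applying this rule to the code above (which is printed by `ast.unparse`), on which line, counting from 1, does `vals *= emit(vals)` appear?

Transformed code:
def scale(weight, v, out, vals):
    v = 33 % v
    for seq in vals:
        vals = weight + out
        if weight >= weight and weight >= 12:
            break
    if v != 18 and 18 <= vals:
        return 23
    vals *= emit(vals)
    print(vals)
    if weight >= 18:
        out = vals
        out = out % out
    else:
        weight = out + 21 * weight
    return vals

9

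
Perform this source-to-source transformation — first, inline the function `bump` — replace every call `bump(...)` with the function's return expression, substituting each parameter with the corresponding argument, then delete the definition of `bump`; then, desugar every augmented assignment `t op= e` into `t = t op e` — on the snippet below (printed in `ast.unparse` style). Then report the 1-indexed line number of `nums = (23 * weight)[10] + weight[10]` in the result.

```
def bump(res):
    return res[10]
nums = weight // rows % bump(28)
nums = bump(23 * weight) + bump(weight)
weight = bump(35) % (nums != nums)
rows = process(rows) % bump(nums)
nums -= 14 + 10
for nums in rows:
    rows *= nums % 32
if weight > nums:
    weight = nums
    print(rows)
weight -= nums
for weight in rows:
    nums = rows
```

Transformed code:
nums = weight // rows % 28[10]
nums = (23 * weight)[10] + weight[10]
weight = 35[10] % (nums != nums)
rows = process(rows) % nums[10]
nums = nums - (14 + 10)
for nums in rows:
    rows = rows * (nums % 32)
if weight > nums:
    weight = nums
    print(rows)
weight = weight - nums
for weight in rows:
    nums = rows

2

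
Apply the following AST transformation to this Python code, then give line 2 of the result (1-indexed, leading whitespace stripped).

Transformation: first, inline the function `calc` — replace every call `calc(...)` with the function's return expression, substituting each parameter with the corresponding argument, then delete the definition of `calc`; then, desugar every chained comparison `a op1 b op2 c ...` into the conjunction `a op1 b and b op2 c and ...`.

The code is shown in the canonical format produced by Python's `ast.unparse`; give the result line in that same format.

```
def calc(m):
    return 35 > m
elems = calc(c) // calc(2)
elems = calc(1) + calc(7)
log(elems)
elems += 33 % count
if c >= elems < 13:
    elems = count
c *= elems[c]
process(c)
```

elems = (35 > 1) + (35 > 7)

Transformed code:
elems = (35 > c) // (35 > 2)
elems = (35 > 1) + (35 > 7)
log(elems)
elems += 33 % count
if c >= elems and elems < 13:
    elems = count
c *= elems[c]
process(c)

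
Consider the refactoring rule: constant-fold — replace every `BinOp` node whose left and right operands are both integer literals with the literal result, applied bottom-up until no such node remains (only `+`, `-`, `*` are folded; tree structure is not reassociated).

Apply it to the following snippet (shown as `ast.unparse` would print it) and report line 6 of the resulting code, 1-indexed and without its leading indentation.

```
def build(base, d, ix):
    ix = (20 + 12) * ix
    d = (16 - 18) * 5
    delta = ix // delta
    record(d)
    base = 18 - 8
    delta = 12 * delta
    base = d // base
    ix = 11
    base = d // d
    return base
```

Transformed code:
def build(base, d, ix):
    ix = 32 * ix
    d = -10
    delta = ix // delta
    record(d)
    base = 10
    delta = 12 * delta
    base = d // base
    ix = 11
    base = d // d
    return base

base = 10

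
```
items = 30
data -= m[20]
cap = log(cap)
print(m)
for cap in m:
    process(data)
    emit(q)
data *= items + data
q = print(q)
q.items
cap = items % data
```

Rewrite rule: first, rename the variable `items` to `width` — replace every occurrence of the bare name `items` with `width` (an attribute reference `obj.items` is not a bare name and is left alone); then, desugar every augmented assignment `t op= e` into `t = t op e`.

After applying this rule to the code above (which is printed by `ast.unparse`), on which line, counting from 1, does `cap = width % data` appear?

Transformed code:
width = 30
data = data - m[20]
cap = log(cap)
print(m)
for cap in m:
    process(data)
    emit(q)
data = data * (width + data)
q = print(q)
q.items
cap = width % data

11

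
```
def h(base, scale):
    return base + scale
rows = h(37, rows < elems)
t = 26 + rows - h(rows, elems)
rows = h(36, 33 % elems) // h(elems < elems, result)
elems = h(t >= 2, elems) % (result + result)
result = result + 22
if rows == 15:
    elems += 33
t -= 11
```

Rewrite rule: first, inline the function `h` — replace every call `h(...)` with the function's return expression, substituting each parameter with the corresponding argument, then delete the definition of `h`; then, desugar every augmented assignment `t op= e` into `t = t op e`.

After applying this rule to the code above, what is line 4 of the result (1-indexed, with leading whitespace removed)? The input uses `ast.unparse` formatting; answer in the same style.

elems = ((t >= 2) + elems) % (result + result)

Transformed code:
rows = 37 + (rows < elems)
t = 26 + rows - (rows + elems)
rows = (36 + 33 % elems) // ((elems < elems) + result)
elems = ((t >= 2) + elems) % (result + result)
result = result + 22
if rows == 15:
    elems = elems + 33
t = t - 11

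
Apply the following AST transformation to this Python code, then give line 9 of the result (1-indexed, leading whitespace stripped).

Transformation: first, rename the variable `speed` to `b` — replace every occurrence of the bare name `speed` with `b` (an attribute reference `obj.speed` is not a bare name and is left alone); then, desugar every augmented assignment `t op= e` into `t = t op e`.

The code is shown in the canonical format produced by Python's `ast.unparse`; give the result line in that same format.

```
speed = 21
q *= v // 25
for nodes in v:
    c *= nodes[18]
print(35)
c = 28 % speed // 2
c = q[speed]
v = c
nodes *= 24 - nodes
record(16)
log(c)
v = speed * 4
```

nodes = nodes * (24 - nodes)

Transformed code:
b = 21
q = q * (v // 25)
for nodes in v:
    c = c * nodes[18]
print(35)
c = 28 % b // 2
c = q[b]
v = c
nodes = nodes * (24 - nodes)
record(16)
log(c)
v = b * 4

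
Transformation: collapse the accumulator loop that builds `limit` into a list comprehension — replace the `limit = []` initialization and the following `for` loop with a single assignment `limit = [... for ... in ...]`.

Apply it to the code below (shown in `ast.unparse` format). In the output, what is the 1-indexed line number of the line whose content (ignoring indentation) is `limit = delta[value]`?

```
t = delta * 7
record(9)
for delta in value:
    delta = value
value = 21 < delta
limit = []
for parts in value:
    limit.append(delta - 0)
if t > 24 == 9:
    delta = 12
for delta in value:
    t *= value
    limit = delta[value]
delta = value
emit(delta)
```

11

Transformed code:
t = delta * 7
record(9)
for delta in value:
    delta = value
value = 21 < delta
limit = [delta - 0 for parts in value]
if t > 24 == 9:
    delta = 12
for delta in value:
    t *= value
    limit = delta[value]
delta = value
emit(delta)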